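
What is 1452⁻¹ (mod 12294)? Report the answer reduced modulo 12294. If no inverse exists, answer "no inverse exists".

Euclidean algorithm on 12294, 1452:
12294 = 8·1452 + 678
1452 = 2·678 + 96
678 = 7·96 + 6
96 = 16·6 + 0
gcd(1452, 12294) = 6 ≠ 1, so 1452 has no multiplicative inverse modulo 12294.

no inverse exists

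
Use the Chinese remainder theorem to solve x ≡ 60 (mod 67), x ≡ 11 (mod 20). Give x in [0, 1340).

931

Write x = 60 + 67·k. Then 67·k ≡ 11 − 60 ≡ 11 (mod 20).
Need 67⁻¹ mod 20. Extended Euclid on (20, 7):
20 = 2×7 + 6
7 = 1×6 + 1
6 = 6×1 + 0
Back-substitute:
1 = 7 − 6
1 = −20 + 3·7
67⁻¹ ≡ 3 (mod 20), so k ≡ 3·11 ≡ 13 (mod 20).
x = 60 + 67·13 = 931.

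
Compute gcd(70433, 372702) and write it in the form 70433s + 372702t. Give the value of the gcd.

11

Apply Euclid's algorithm to 372702 and 70433:
372702 = 5×70433 + 20537
70433 = 3×20537 + 8822
20537 = 2×8822 + 2893
8822 = 3×2893 + 143
2893 = 20×143 + 33
143 = 4×33 + 11
33 = 3×11 + 0
gcd(70433, 372702) = 11.
Back-substituting:
11 = 143 − 4·33
11 = −4·2893 + 81·143
11 = 81·8822 − 247·2893
11 = −247·20537 + 575·8822
11 = 575·70433 − 1972·20537
11 = −1972·372702 + 10435·70433
So 11 = (-1972)·372702 + (10435)·70433.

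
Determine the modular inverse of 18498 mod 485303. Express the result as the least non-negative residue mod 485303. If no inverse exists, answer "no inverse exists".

Run Euclid on (485303, 18498):
485303 = 26×18498 + 4355
18498 = 4×4355 + 1078
4355 = 4×1078 + 43
1078 = 25×43 + 3
43 = 14×3 + 1
3 = 3×1 + 0
The gcd is 1. Working backward:
1 = 43 − 14·3
1 = −14·1078 + 351·43
1 = 351·4355 − 1418·1078
1 = −1418·18498 + 6023·4355
1 = 6023·485303 − 158016·18498
So 18498·(-158016) ≡ 1 (mod 485303), and -158016 ≡ 327287 (mod 485303).

327287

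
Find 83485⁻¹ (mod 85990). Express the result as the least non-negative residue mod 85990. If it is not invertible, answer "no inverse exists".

Euclidean algorithm on 85990, 83485:
85990 = 1·83485 + 2505
83485 = 33·2505 + 820
2505 = 3·820 + 45
820 = 18·45 + 10
45 = 4·10 + 5
10 = 2·5 + 0
The gcd is 5, not 1, hence no inverse exists.

no inverse exists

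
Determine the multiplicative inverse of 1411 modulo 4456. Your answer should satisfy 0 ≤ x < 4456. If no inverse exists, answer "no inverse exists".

1099

Run Euclid on (4456, 1411):
4456 = 3·1411 + 223
1411 = 6·223 + 73
223 = 3·73 + 4
73 = 18·4 + 1
4 = 4·1 + 0
Since gcd(1411, 4456) = 1, back-substitute to write 1 as a combination:
1 = 73 − 18·4
1 = −18·223 + 55·73
1 = 55·1411 − 348·223
1 = −348·4456 + 1099·1411
So 1411·1099 ≡ 1 (mod 4456).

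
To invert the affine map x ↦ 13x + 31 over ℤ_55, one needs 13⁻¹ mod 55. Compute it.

17

Run Euclid on (55, 13):
55 = 4×13 + 3
13 = 4×3 + 1
3 = 3×1 + 0
Since gcd(13, 55) = 1, back-substitute to write 1 as a combination:
1 = 13 − 4·3
1 = −4·55 + 17·13
So 13·17 ≡ 1 (mod 55).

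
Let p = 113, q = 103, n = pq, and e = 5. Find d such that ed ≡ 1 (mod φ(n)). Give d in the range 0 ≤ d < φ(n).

2285

φ(n) = (p−1)(q−1) = 112·102 = 11424.
Need d with 5·d ≡ 1 (mod 11424). Apply the extended Euclidean algorithm:
11424 = 2284×5 + 4
5 = 1×4 + 1
4 = 4×1 + 0
Back-substitute:
1 = 5 − 4
1 = −11424 + 2285·5
So 5·2285 ≡ 1 (mod 11424), hence d = 2285.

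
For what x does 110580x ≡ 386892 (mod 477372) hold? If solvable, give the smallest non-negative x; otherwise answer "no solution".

First find gcd(110580, 477372):
477372 = 4*110580 + 35052
110580 = 3*35052 + 5424
35052 = 6*5424 + 2508
5424 = 2*2508 + 408
2508 = 6*408 + 60
408 = 6*60 + 48
60 = 1*48 + 12
48 = 4*12 + 0
gcd = 12 and 12 | 386892, so solutions exist. Divide through by 12: 9215x ≡ 32241 (mod 39781).
Now find 9215⁻¹ mod 39781:
39781 = 4·9215 + 2921
9215 = 3·2921 + 452
2921 = 6·452 + 209
452 = 2·209 + 34
209 = 6·34 + 5
34 = 6·5 + 4
5 = 1·4 + 1
4 = 4·1 + 0
Back-substitute:
1 = 5 − 4
1 = −34 + 7·5
1 = 7·209 − 43·34
1 = −43·452 + 93·209
1 = 93·2921 − 601·452
1 = −601·9215 + 1896·2921
1 = 1896·39781 − 8185·9215
So 9215·(-8185) ≡ 1 (mod 39781), i.e. 9215⁻¹ ≡ 31596.
Then x ≡ 31596·32241 ≡ 14569 (mod 39781); the smallest non-negative solution is x = 14569.

14569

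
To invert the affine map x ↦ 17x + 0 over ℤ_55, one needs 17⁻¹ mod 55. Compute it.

Extended Euclidean algorithm:
55 = 3·17 + 4
17 = 4·4 + 1
4 = 4·1 + 0
Since gcd(17, 55) = 1, back-substitute to write 1 as a combination:
1 = 17 − 4·4
1 = −4·55 + 13·17
So 17·13 ≡ 1 (mod 55).

13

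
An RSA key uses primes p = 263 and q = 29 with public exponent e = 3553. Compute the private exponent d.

2137

φ(n) = (p−1)(q−1) = 262·28 = 7336.
Need d with 3553·d ≡ 1 (mod 7336). Apply the extended Euclidean algorithm:
7336 = 2*3553 + 230
3553 = 15*230 + 103
230 = 2*103 + 24
103 = 4*24 + 7
24 = 3*7 + 3
7 = 2*3 + 1
3 = 3*1 + 0
Back-substitute:
1 = 7 − 2·3
1 = −2·24 + 7·7
1 = 7·103 − 30·24
1 = −30·230 + 67·103
1 = 67·3553 − 1035·230
1 = −1035·7336 + 2137·3553
So 3553·2137 ≡ 1 (mod 7336), hence d = 2137.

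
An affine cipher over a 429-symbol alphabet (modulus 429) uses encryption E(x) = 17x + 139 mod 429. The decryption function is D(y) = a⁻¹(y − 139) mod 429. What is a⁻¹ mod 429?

Apply the Euclidean algorithm to 429 and 17:
429 = 25×17 + 4
17 = 4×4 + 1
4 = 4×1 + 0
Since gcd(17, 429) = 1, back-substitute to write 1 as a combination:
1 = 17 − 4·4
1 = −4·429 + 101·17
So 17·101 ≡ 1 (mod 429).

101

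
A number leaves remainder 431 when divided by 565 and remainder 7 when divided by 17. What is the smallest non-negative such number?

7776

Write x = 431 + 565·k. Then 565·k ≡ 7 − 431 ≡ 1 (mod 17).
Need 565⁻¹ mod 17. Extended Euclid on (17, 4):
17 = 4×4 + 1
4 = 4×1 + 0
Back-substitute:
1 = 17 − 4·4
565⁻¹ ≡ 13 (mod 17), so k ≡ 13·1 ≡ 13 (mod 17).
x = 431 + 565·13 = 7776.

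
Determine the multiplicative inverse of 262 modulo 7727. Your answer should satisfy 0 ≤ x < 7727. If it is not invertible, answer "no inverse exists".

Apply the Euclidean algorithm to 7727 and 262:
7727 = 29×262 + 129
262 = 2×129 + 4
129 = 32×4 + 1
4 = 4×1 + 0
The gcd is 1. Working backward:
1 = 129 − 32·4
1 = −32·262 + 65·129
1 = 65·7727 − 1917·262
Thus 262·(-1917) ≡ 1 (mod 7727); reducing, -1917 mod 7727 = 5810.

5810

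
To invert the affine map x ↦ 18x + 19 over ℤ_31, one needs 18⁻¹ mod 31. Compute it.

19

Extended Euclidean algorithm:
31 = 1·18 + 13
18 = 1·13 + 5
13 = 2·5 + 3
5 = 1·3 + 2
3 = 1·2 + 1
2 = 2·1 + 0
The gcd is 1. Working backward:
1 = 3 − 2
1 = −5 + 2·3
1 = 2·13 − 5·5
1 = −5·18 + 7·13
1 = 7·31 − 12·18
So 18·(-12) ≡ 1 (mod 31), and -12 ≡ 19 (mod 31).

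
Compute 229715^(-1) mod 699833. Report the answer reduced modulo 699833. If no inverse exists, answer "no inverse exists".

Run Euclid on (699833, 229715):
699833 = 3*229715 + 10688
229715 = 21*10688 + 5267
10688 = 2*5267 + 154
5267 = 34*154 + 31
154 = 4*31 + 30
31 = 1*30 + 1
30 = 30*1 + 0
Since gcd(229715, 699833) = 1, back-substitute to write 1 as a combination:
1 = 31 − 30
1 = −154 + 5·31
1 = 5·5267 − 171·154
1 = −171·10688 + 347·5267
1 = 347·229715 − 7458·10688
1 = −7458·699833 + 22721·229715
So 229715·22721 ≡ 1 (mod 699833).

22721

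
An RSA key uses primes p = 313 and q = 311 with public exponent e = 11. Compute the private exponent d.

35171

φ(n) = (p−1)(q−1) = 312·310 = 96720.
Need d with 11·d ≡ 1 (mod 96720). Apply the extended Euclidean algorithm:
96720 = 8792·11 + 8
11 = 1·8 + 3
8 = 2·3 + 2
3 = 1·2 + 1
2 = 2·1 + 0
Back-substitute:
1 = 3 − 2
1 = −8 + 3·3
1 = 3·11 − 4·8
1 = −4·96720 + 35171·11
So 11·35171 ≡ 1 (mod 96720), hence d = 35171.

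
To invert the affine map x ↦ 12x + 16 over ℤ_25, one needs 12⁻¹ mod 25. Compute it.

Run Euclid on (25, 12):
25 = 2×12 + 1
12 = 12×1 + 0
The gcd is 1. Working backward:
1 = 25 − 2·12
So 12·(-2) ≡ 1 (mod 25), and -2 ≡ 23 (mod 25).

23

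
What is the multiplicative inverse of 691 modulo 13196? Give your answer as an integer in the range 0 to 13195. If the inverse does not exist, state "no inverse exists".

Run Euclid on (13196, 691):
13196 = 19*691 + 67
691 = 10*67 + 21
67 = 3*21 + 4
21 = 5*4 + 1
4 = 4*1 + 0
Since gcd(691, 13196) = 1, back-substitute to write 1 as a combination:
1 = 21 − 5·4
1 = −5·67 + 16·21
1 = 16·691 − 165·67
1 = −165·13196 + 3151·691
So 691·3151 ≡ 1 (mod 13196).

3151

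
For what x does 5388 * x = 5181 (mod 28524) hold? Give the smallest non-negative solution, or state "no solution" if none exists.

no solution

gcd(5388, 28524):
28524 = 5*5388 + 1584
5388 = 3*1584 + 636
1584 = 2*636 + 312
636 = 2*312 + 12
312 = 26*12 + 0
gcd = 12, but 12 ∤ 5181, so the congruence has no solution.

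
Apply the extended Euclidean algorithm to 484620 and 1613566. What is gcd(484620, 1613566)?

2

Apply Euclid's algorithm to 1613566 and 484620:
1613566 = 3·484620 + 159706
484620 = 3·159706 + 5502
159706 = 29·5502 + 148
5502 = 37·148 + 26
148 = 5·26 + 18
26 = 1·18 + 8
18 = 2·8 + 2
8 = 4·2 + 0
gcd(484620, 1613566) = 2.
Back-substituting:
2 = 18 − 2·8
2 = −2·26 + 3·18
2 = 3·148 − 17·26
2 = −17·5502 + 632·148
2 = 632·159706 − 18345·5502
2 = −18345·484620 + 55667·159706
2 = 55667·1613566 − 185346·484620
So 2 = (55667)·1613566 + (-185346)·484620.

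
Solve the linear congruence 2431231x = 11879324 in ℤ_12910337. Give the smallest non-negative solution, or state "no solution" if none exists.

no solution

gcd(2431231, 12910337):
12910337 = 5*2431231 + 754182
2431231 = 3*754182 + 168685
754182 = 4*168685 + 79442
168685 = 2*79442 + 9801
79442 = 8*9801 + 1034
9801 = 9*1034 + 495
1034 = 2*495 + 44
495 = 11*44 + 11
44 = 4*11 + 0
gcd = 11, but 11 ∤ 11879324, so the congruence has no solution.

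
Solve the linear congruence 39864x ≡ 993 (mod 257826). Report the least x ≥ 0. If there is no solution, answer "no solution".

no solution

gcd(39864, 257826):
257826 = 6×39864 + 18642
39864 = 2×18642 + 2580
18642 = 7×2580 + 582
2580 = 4×582 + 252
582 = 2×252 + 78
252 = 3×78 + 18
78 = 4×18 + 6
18 = 3×6 + 0
gcd = 6, but 6 ∤ 993, so the congruence has no solution.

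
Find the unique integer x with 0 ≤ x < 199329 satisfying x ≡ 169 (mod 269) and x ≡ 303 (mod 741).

Write x = 169 + 269·k. Then 269·k ≡ 303 − 169 ≡ 134 (mod 741).
Need 269⁻¹ mod 741. Extended Euclid on (741, 269):
741 = 2×269 + 203
269 = 1×203 + 66
203 = 3×66 + 5
66 = 13×5 + 1
5 = 5×1 + 0
Back-substitute:
1 = 66 − 13·5
1 = −13·203 + 40·66
1 = 40·269 − 53·203
1 = −53·741 + 146·269
269⁻¹ ≡ 146 (mod 741), so k ≡ 146·134 ≡ 298 (mod 741).
x = 169 + 269·298 = 80331.

80331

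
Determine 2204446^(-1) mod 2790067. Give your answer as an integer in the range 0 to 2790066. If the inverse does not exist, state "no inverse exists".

gcd(2790067, 2204446) by repeated division:
2790067 = 1×2204446 + 585621
2204446 = 3×585621 + 447583
585621 = 1×447583 + 138038
447583 = 3×138038 + 33469
138038 = 4×33469 + 4162
33469 = 8×4162 + 173
4162 = 24×173 + 10
173 = 17×10 + 3
10 = 3×3 + 1
3 = 3×1 + 0
The gcd is 1. Working backward:
1 = 10 − 3·3
1 = −3·173 + 52·10
1 = 52·4162 − 1251·173
1 = −1251·33469 + 10060·4162
1 = 10060·138038 − 41491·33469
1 = −41491·447583 + 134533·138038
1 = 134533·585621 − 176024·447583
1 = −176024·2204446 + 662605·585621
1 = 662605·2790067 − 838629·2204446
So 2204446·(-838629) ≡ 1 (mod 2790067), and -838629 ≡ 1951438 (mod 2790067).

1951438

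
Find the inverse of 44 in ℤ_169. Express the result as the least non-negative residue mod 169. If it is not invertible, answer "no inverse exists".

Run Euclid on (169, 44):
169 = 3*44 + 37
44 = 1*37 + 7
37 = 5*7 + 2
7 = 3*2 + 1
2 = 2*1 + 0
Since gcd(44, 169) = 1, back-substitute to write 1 as a combination:
1 = 7 − 3·2
1 = −3·37 + 16·7
1 = 16·44 − 19·37
1 = −19·169 + 73·44
So 44·73 ≡ 1 (mod 169).

73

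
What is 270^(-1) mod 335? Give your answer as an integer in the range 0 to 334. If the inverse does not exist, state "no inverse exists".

Compute gcd(270, 335):
335 = 1*270 + 65
270 = 4*65 + 10
65 = 6*10 + 5
10 = 2*5 + 0
Since gcd = 5 > 1, 270 is not a unit mod 335.

no inverse exists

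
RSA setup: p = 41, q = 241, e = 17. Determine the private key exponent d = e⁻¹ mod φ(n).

3953

φ(n) = (p−1)(q−1) = 40·240 = 9600.
Need d with 17·d ≡ 1 (mod 9600). Apply the extended Euclidean algorithm:
9600 = 564·17 + 12
17 = 1·12 + 5
12 = 2·5 + 2
5 = 2·2 + 1
2 = 2·1 + 0
Back-substitute:
1 = 5 − 2·2
1 = −2·12 + 5·5
1 = 5·17 − 7·12
1 = −7·9600 + 3953·17
So 17·3953 ≡ 1 (mod 9600), hence d = 3953.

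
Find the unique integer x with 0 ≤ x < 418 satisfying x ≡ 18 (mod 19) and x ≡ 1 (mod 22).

Write x = 18 + 19·k. Then 19·k ≡ 1 − 18 ≡ 5 (mod 22).
Need 19⁻¹ mod 22. Extended Euclid on (22, 19):
22 = 1×19 + 3
19 = 6×3 + 1
3 = 3×1 + 0
Back-substitute:
1 = 19 − 6·3
1 = −6·22 + 7·19
19⁻¹ ≡ 7 (mod 22), so k ≡ 7·5 ≡ 13 (mod 22).
x = 18 + 19·13 = 265.

265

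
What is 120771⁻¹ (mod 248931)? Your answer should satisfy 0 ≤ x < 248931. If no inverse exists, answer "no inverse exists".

Euclidean algorithm on 248931, 120771:
248931 = 2·120771 + 7389
120771 = 16·7389 + 2547
7389 = 2·2547 + 2295
2547 = 1·2295 + 252
2295 = 9·252 + 27
252 = 9·27 + 9
27 = 3·9 + 0
gcd(120771, 248931) = 9 ≠ 1, so 120771 has no multiplicative inverse modulo 248931.

no inverse exists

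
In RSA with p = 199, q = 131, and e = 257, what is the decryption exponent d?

21233

φ(n) = (p−1)(q−1) = 198·130 = 25740.
Need d with 257·d ≡ 1 (mod 25740). Apply the extended Euclidean algorithm:
25740 = 100·257 + 40
257 = 6·40 + 17
40 = 2·17 + 6
17 = 2·6 + 5
6 = 1·5 + 1
5 = 5·1 + 0
Back-substitute:
1 = 6 − 5
1 = −17 + 3·6
1 = 3·40 − 7·17
1 = −7·257 + 45·40
1 = 45·25740 − 4507·257
So 257·(-4507) ≡ 1 (mod 25740), hence d ≡ -4507 ≡ 21233 (mod 25740).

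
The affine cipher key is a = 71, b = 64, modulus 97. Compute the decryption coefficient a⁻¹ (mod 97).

41

gcd(97, 71) by repeated division:
97 = 1·71 + 26
71 = 2·26 + 19
26 = 1·19 + 7
19 = 2·7 + 5
7 = 1·5 + 2
5 = 2·2 + 1
2 = 2·1 + 0
gcd = 1, so the inverse exists. Back-substitute:
1 = 5 − 2·2
1 = −2·7 + 3·5
1 = 3·19 − 8·7
1 = −8·26 + 11·19
1 = 11·71 − 30·26
1 = −30·97 + 41·71
So 71·41 ≡ 1 (mod 97).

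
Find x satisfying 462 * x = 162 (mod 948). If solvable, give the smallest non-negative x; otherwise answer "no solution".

105

First find gcd(462, 948):
948 = 2×462 + 24
462 = 19×24 + 6
24 = 4×6 + 0
gcd = 6 and 6 | 162, so solutions exist. Divide through by 6: 77x ≡ 27 (mod 158).
Now find 77⁻¹ mod 158:
158 = 2×77 + 4
77 = 19×4 + 1
4 = 4×1 + 0
Back-substitute:
1 = 77 − 19·4
1 = −19·158 + 39·77
So 77⁻¹ ≡ 39 (mod 158).
Then x ≡ 39·27 ≡ 105 (mod 158); the smallest non-negative solution is x = 105.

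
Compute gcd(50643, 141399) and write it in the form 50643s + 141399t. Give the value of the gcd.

Repeated division:
141399 = 2·50643 + 40113
50643 = 1·40113 + 10530
40113 = 3·10530 + 8523
10530 = 1·8523 + 2007
8523 = 4·2007 + 495
2007 = 4·495 + 27
495 = 18·27 + 9
27 = 3·9 + 0
gcd(50643, 141399) = 9.
Express as a combination:
9 = 495 − 18·27
9 = −18·2007 + 73·495
9 = 73·8523 − 310·2007
9 = −310·10530 + 383·8523
9 = 383·40113 − 1459·10530
9 = −1459·50643 + 1842·40113
9 = 1842·141399 − 5143·50643
So 9 = (1842)·141399 + (-5143)·50643.

9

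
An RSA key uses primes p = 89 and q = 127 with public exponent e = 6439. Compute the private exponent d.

5767

φ(n) = (p−1)(q−1) = 88·126 = 11088.
Need d with 6439·d ≡ 1 (mod 11088). Apply the extended Euclidean algorithm:
11088 = 1*6439 + 4649
6439 = 1*4649 + 1790
4649 = 2*1790 + 1069
1790 = 1*1069 + 721
1069 = 1*721 + 348
721 = 2*348 + 25
348 = 13*25 + 23
25 = 1*23 + 2
23 = 11*2 + 1
2 = 2*1 + 0
Back-substitute:
1 = 23 − 11·2
1 = −11·25 + 12·23
1 = 12·348 − 167·25
1 = −167·721 + 346·348
1 = 346·1069 − 513·721
1 = −513·1790 + 859·1069
1 = 859·4649 − 2231·1790
1 = −2231·6439 + 3090·4649
1 = 3090·11088 − 5321·6439
So 6439·(-5321) ≡ 1 (mod 11088), hence d ≡ -5321 ≡ 5767 (mod 11088).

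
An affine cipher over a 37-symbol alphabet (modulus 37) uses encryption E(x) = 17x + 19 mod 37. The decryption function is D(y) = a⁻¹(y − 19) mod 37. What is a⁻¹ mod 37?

24

Extended Euclidean algorithm:
37 = 2*17 + 3
17 = 5*3 + 2
3 = 1*2 + 1
2 = 2*1 + 0
The gcd is 1. Working backward:
1 = 3 − 2
1 = −17 + 6·3
1 = 6·37 − 13·17
So 17·(-13) ≡ 1 (mod 37), and -13 ≡ 24 (mod 37).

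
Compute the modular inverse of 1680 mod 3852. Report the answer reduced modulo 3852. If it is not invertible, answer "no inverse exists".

Euclidean algorithm on 3852, 1680:
3852 = 2·1680 + 492
1680 = 3·492 + 204
492 = 2·204 + 84
204 = 2·84 + 36
84 = 2·36 + 12
36 = 3·12 + 0
gcd(1680, 3852) = 12 ≠ 1, so 1680 has no multiplicative inverse modulo 3852.

no inverse exists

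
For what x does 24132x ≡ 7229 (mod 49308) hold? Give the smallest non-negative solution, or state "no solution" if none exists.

no solution

gcd(24132, 49308):
49308 = 2*24132 + 1044
24132 = 23*1044 + 120
1044 = 8*120 + 84
120 = 1*84 + 36
84 = 2*36 + 12
36 = 3*12 + 0
gcd = 12, but 12 ∤ 7229, so the congruence has no solution.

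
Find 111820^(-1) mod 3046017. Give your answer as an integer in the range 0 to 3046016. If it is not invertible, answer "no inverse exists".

448567

Run Euclid on (3046017, 111820):
3046017 = 27*111820 + 26877
111820 = 4*26877 + 4312
26877 = 6*4312 + 1005
4312 = 4*1005 + 292
1005 = 3*292 + 129
292 = 2*129 + 34
129 = 3*34 + 27
34 = 1*27 + 7
27 = 3*7 + 6
7 = 1*6 + 1
6 = 6*1 + 0
Since gcd(111820, 3046017) = 1, back-substitute to write 1 as a combination:
1 = 7 − 6
1 = −27 + 4·7
1 = 4·34 − 5·27
1 = −5·129 + 19·34
1 = 19·292 − 43·129
1 = −43·1005 + 148·292
1 = 148·4312 − 635·1005
1 = −635·26877 + 3958·4312
1 = 3958·111820 − 16467·26877
1 = −16467·3046017 + 448567·111820
So 111820·448567 ≡ 1 (mod 3046017).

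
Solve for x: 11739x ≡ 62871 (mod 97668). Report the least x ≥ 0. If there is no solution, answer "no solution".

First find gcd(11739, 97668):
97668 = 8*11739 + 3756
11739 = 3*3756 + 471
3756 = 7*471 + 459
471 = 1*459 + 12
459 = 38*12 + 3
12 = 4*3 + 0
gcd = 3 and 3 | 62871, so solutions exist. Divide through by 3: 3913x ≡ 20957 (mod 32556).
Now find 3913⁻¹ mod 32556:
32556 = 8*3913 + 1252
3913 = 3*1252 + 157
1252 = 7*157 + 153
157 = 1*153 + 4
153 = 38*4 + 1
4 = 4*1 + 0
Back-substitute:
1 = 153 − 38·4
1 = −38·157 + 39·153
1 = 39·1252 − 311·157
1 = −311·3913 + 972·1252
1 = 972·32556 − 8087·3913
So 3913·(-8087) ≡ 1 (mod 32556), i.e. 3913⁻¹ ≡ 24469.
Then x ≡ 24469·20957 ≡ 7277 (mod 32556); the smallest non-negative solution is x = 7277.

7277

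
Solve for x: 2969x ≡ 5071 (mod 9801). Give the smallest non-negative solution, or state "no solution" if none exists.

First find gcd(2969, 9801):
9801 = 3*2969 + 894
2969 = 3*894 + 287
894 = 3*287 + 33
287 = 8*33 + 23
33 = 1*23 + 10
23 = 2*10 + 3
10 = 3*3 + 1
3 = 3*1 + 0
gcd = 1, so a unique solution mod 9801 exists.
Back-substitute for the Bézout coefficients:
1 = 10 − 3·3
1 = −3·23 + 7·10
1 = 7·33 − 10·23
1 = −10·287 + 87·33
1 = 87·894 − 271·287
1 = −271·2969 + 900·894
1 = 900·9801 − 2971·2969
So 2969·(-2971) ≡ 1 (mod 9801), giving 2969⁻¹ ≡ 6830.
x ≡ 2969⁻¹·5071 ≡ 6830·5071 ≡ 7997 (mod 9801).

7997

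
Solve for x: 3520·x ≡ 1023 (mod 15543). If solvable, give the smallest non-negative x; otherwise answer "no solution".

First find gcd(3520, 15543):
15543 = 4*3520 + 1463
3520 = 2*1463 + 594
1463 = 2*594 + 275
594 = 2*275 + 44
275 = 6*44 + 11
44 = 4*11 + 0
gcd = 11 and 11 | 1023, so solutions exist. Divide through by 11: 320x ≡ 93 (mod 1413).
Now find 320⁻¹ mod 1413:
1413 = 4·320 + 133
320 = 2·133 + 54
133 = 2·54 + 25
54 = 2·25 + 4
25 = 6·4 + 1
4 = 4·1 + 0
Back-substitute:
1 = 25 − 6·4
1 = −6·54 + 13·25
1 = 13·133 − 32·54
1 = −32·320 + 77·133
1 = 77·1413 − 340·320
So 320·(-340) ≡ 1 (mod 1413), i.e. 320⁻¹ ≡ 1073.
Then x ≡ 1073·93 ≡ 879 (mod 1413); the smallest non-negative solution is x = 879.

879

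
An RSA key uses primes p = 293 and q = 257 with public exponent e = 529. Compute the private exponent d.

24305

φ(n) = (p−1)(q−1) = 292·256 = 74752.
Need d with 529·d ≡ 1 (mod 74752). Apply the extended Euclidean algorithm:
74752 = 141*529 + 163
529 = 3*163 + 40
163 = 4*40 + 3
40 = 13*3 + 1
3 = 3*1 + 0
Back-substitute:
1 = 40 − 13·3
1 = −13·163 + 53·40
1 = 53·529 − 172·163
1 = −172·74752 + 24305·529
So 529·24305 ≡ 1 (mod 74752), hence d = 24305.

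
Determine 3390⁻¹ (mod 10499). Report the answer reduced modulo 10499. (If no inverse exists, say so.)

3255

gcd(10499, 3390) by repeated division:
10499 = 3*3390 + 329
3390 = 10*329 + 100
329 = 3*100 + 29
100 = 3*29 + 13
29 = 2*13 + 3
13 = 4*3 + 1
3 = 3*1 + 0
Since gcd(3390, 10499) = 1, back-substitute to write 1 as a combination:
1 = 13 − 4·3
1 = −4·29 + 9·13
1 = 9·100 − 31·29
1 = −31·329 + 102·100
1 = 102·3390 − 1051·329
1 = −1051·10499 + 3255·3390
So 3390·3255 ≡ 1 (mod 10499).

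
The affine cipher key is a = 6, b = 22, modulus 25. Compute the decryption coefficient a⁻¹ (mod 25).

21

gcd(25, 6) by repeated division:
25 = 4·6 + 1
6 = 6·1 + 0
gcd = 1, so the inverse exists. Back-substitute:
1 = 25 − 4·6
So 6·(-4) ≡ 1 (mod 25), and -4 ≡ 21 (mod 25).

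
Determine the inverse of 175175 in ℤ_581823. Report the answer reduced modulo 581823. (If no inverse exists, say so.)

Compute gcd(175175, 581823):
581823 = 3*175175 + 56298
175175 = 3*56298 + 6281
56298 = 8*6281 + 6050
6281 = 1*6050 + 231
6050 = 26*231 + 44
231 = 5*44 + 11
44 = 4*11 + 0
gcd(175175, 581823) = 11 ≠ 1, so 175175 has no multiplicative inverse modulo 581823.

no inverse exists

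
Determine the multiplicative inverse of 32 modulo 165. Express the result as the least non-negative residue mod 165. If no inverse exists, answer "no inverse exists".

98

Extended Euclidean algorithm:
165 = 5*32 + 5
32 = 6*5 + 2
5 = 2*2 + 1
2 = 2*1 + 0
gcd = 1, so the inverse exists. Back-substitute:
1 = 5 − 2·2
1 = −2·32 + 13·5
1 = 13·165 − 67·32
So 32·(-67) ≡ 1 (mod 165), and -67 ≡ 98 (mod 165).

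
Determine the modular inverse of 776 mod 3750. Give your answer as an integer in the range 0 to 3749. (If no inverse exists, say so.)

Euclidean algorithm on 3750, 776:
3750 = 4*776 + 646
776 = 1*646 + 130
646 = 4*130 + 126
130 = 1*126 + 4
126 = 31*4 + 2
4 = 2*2 + 0
The gcd is 2, not 1, hence no inverse exists.

no inverse exists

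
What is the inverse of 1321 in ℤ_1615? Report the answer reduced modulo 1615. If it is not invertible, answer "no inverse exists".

401

Extended Euclidean algorithm:
1615 = 1×1321 + 294
1321 = 4×294 + 145
294 = 2×145 + 4
145 = 36×4 + 1
4 = 4×1 + 0
Since gcd(1321, 1615) = 1, back-substitute to write 1 as a combination:
1 = 145 − 36·4
1 = −36·294 + 73·145
1 = 73·1321 − 328·294
1 = −328·1615 + 401·1321
So 1321·401 ≡ 1 (mod 1615).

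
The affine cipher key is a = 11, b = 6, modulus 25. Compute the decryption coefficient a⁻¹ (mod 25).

16

gcd(25, 11) by repeated division:
25 = 2·11 + 3
11 = 3·3 + 2
3 = 1·2 + 1
2 = 2·1 + 0
Since gcd(11, 25) = 1, back-substitute to write 1 as a combination:
1 = 3 − 2
1 = −11 + 4·3
1 = 4·25 − 9·11
So 11·(-9) ≡ 1 (mod 25), and -9 ≡ 16 (mod 25).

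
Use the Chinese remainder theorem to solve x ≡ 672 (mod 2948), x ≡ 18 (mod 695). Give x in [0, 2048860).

1672188

Write x = 672 + 2948·k. Then 2948·k ≡ 18 − 672 ≡ 41 (mod 695).
Need 2948⁻¹ mod 695. Extended Euclid on (695, 168):
695 = 4×168 + 23
168 = 7×23 + 7
23 = 3×7 + 2
7 = 3×2 + 1
2 = 2×1 + 0
Back-substitute:
1 = 7 − 3·2
1 = −3·23 + 10·7
1 = 10·168 − 73·23
1 = −73·695 + 302·168
2948⁻¹ ≡ 302 (mod 695), so k ≡ 302·41 ≡ 567 (mod 695).
x = 672 + 2948·567 = 1672188.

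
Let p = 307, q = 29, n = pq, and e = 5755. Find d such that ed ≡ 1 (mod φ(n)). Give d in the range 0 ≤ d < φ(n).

φ(n) = (p−1)(q−1) = 306·28 = 8568.
Need d with 5755·d ≡ 1 (mod 8568). Apply the extended Euclidean algorithm:
8568 = 1·5755 + 2813
5755 = 2·2813 + 129
2813 = 21·129 + 104
129 = 1·104 + 25
104 = 4·25 + 4
25 = 6·4 + 1
4 = 4·1 + 0
Back-substitute:
1 = 25 − 6·4
1 = −6·104 + 25·25
1 = 25·129 − 31·104
1 = −31·2813 + 676·129
1 = 676·5755 − 1383·2813
1 = −1383·8568 + 2059·5755
So 5755·2059 ≡ 1 (mod 8568), hence d = 2059.

2059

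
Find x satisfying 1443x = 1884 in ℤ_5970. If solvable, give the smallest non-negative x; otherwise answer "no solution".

1168

First find gcd(1443, 5970):
5970 = 4×1443 + 198
1443 = 7×198 + 57
198 = 3×57 + 27
57 = 2×27 + 3
27 = 9×3 + 0
gcd = 3 and 3 | 1884, so solutions exist. Divide through by 3: 481x ≡ 628 (mod 1990).
Now find 481⁻¹ mod 1990:
1990 = 4×481 + 66
481 = 7×66 + 19
66 = 3×19 + 9
19 = 2×9 + 1
9 = 9×1 + 0
Back-substitute:
1 = 19 − 2·9
1 = −2·66 + 7·19
1 = 7·481 − 51·66
1 = −51·1990 + 211·481
So 481⁻¹ ≡ 211 (mod 1990).
Then x ≡ 211·628 ≡ 1168 (mod 1990); the smallest non-negative solution is x = 1168.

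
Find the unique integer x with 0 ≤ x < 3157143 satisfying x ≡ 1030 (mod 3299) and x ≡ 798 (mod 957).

Write x = 1030 + 3299·k. Then 3299·k ≡ 798 − 1030 ≡ 725 (mod 957).
Need 3299⁻¹ mod 957. Extended Euclid on (957, 428):
957 = 2×428 + 101
428 = 4×101 + 24
101 = 4×24 + 5
24 = 4×5 + 4
5 = 1×4 + 1
4 = 4×1 + 0
Back-substitute:
1 = 5 − 4
1 = −24 + 5·5
1 = 5·101 − 21·24
1 = −21·428 + 89·101
1 = 89·957 − 199·428
3299⁻¹ ≡ 758 (mod 957), so k ≡ 758·725 ≡ 232 (mod 957).
x = 1030 + 3299·232 = 766398.

766398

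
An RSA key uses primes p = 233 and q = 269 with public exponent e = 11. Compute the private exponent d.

45219

φ(n) = (p−1)(q−1) = 232·268 = 62176.
Need d with 11·d ≡ 1 (mod 62176). Apply the extended Euclidean algorithm:
62176 = 5652×11 + 4
11 = 2×4 + 3
4 = 1×3 + 1
3 = 3×1 + 0
Back-substitute:
1 = 4 − 3
1 = −11 + 3·4
1 = 3·62176 − 16957·11
So 11·(-16957) ≡ 1 (mod 62176), hence d ≡ -16957 ≡ 45219 (mod 62176).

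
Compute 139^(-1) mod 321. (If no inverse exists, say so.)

97

gcd(321, 139) by repeated division:
321 = 2·139 + 43
139 = 3·43 + 10
43 = 4·10 + 3
10 = 3·3 + 1
3 = 3·1 + 0
Since gcd(139, 321) = 1, back-substitute to write 1 as a combination:
1 = 10 − 3·3
1 = −3·43 + 13·10
1 = 13·139 − 42·43
1 = −42·321 + 97·139
So 139·97 ≡ 1 (mod 321).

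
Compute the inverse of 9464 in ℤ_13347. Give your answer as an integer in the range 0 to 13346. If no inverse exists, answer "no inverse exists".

9236

gcd(13347, 9464) by repeated division:
13347 = 1·9464 + 3883
9464 = 2·3883 + 1698
3883 = 2·1698 + 487
1698 = 3·487 + 237
487 = 2·237 + 13
237 = 18·13 + 3
13 = 4·3 + 1
3 = 3·1 + 0
gcd = 1, so the inverse exists. Back-substitute:
1 = 13 − 4·3
1 = −4·237 + 73·13
1 = 73·487 − 150·237
1 = −150·1698 + 523·487
1 = 523·3883 − 1196·1698
1 = −1196·9464 + 2915·3883
1 = 2915·13347 − 4111·9464
Hence 9464⁻¹ ≡ -4111 ≡ 9236 (mod 13347).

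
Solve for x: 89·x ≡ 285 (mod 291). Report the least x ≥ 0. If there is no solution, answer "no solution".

219

First find gcd(89, 291):
291 = 3*89 + 24
89 = 3*24 + 17
24 = 1*17 + 7
17 = 2*7 + 3
7 = 2*3 + 1
3 = 3*1 + 0
gcd = 1, so a unique solution mod 291 exists.
Back-substitute for the Bézout coefficients:
1 = 7 − 2·3
1 = −2·17 + 5·7
1 = 5·24 − 7·17
1 = −7·89 + 26·24
1 = 26·291 − 85·89
So 89·(-85) ≡ 1 (mod 291), giving 89⁻¹ ≡ 206.
x ≡ 89⁻¹·285 ≡ 206·285 ≡ 219 (mod 291).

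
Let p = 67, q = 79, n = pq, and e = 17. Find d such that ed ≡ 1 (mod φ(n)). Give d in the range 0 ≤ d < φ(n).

1817

φ(n) = (p−1)(q−1) = 66·78 = 5148.
Need d with 17·d ≡ 1 (mod 5148). Apply the extended Euclidean algorithm:
5148 = 302×17 + 14
17 = 1×14 + 3
14 = 4×3 + 2
3 = 1×2 + 1
2 = 2×1 + 0
Back-substitute:
1 = 3 − 2
1 = −14 + 5·3
1 = 5·17 − 6·14
1 = −6·5148 + 1817·17
So 17·1817 ≡ 1 (mod 5148), hence d = 1817.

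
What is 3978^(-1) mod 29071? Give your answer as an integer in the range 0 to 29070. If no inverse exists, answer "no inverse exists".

22355

Apply the Euclidean algorithm to 29071 and 3978:
29071 = 7·3978 + 1225
3978 = 3·1225 + 303
1225 = 4·303 + 13
303 = 23·13 + 4
13 = 3·4 + 1
4 = 4·1 + 0
Since gcd(3978, 29071) = 1, back-substitute to write 1 as a combination:
1 = 13 − 3·4
1 = −3·303 + 70·13
1 = 70·1225 − 283·303
1 = −283·3978 + 919·1225
1 = 919·29071 − 6716·3978
So 3978·(-6716) ≡ 1 (mod 29071), and -6716 ≡ 22355 (mod 29071).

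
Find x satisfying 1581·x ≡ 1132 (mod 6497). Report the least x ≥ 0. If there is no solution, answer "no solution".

First find gcd(1581, 6497):
6497 = 4·1581 + 173
1581 = 9·173 + 24
173 = 7·24 + 5
24 = 4·5 + 4
5 = 1·4 + 1
4 = 4·1 + 0
gcd = 1, so a unique solution mod 6497 exists.
Back-substitute for the Bézout coefficients:
1 = 5 − 4
1 = −24 + 5·5
1 = 5·173 − 36·24
1 = −36·1581 + 329·173
1 = 329·6497 − 1352·1581
So 1581·(-1352) ≡ 1 (mod 6497), giving 1581⁻¹ ≡ 5145.
x ≡ 1581⁻¹·1132 ≡ 5145·1132 ≡ 2828 (mod 6497).

2828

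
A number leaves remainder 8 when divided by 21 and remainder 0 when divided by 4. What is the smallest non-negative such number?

Write x = 8 + 21·k. Then 21·k ≡ 0 − 8 ≡ 0 (mod 4).
Need 21⁻¹ mod 4. Extended Euclid on (4, 1):
4 = 4·1 + 0
21⁻¹ ≡ 1 (mod 4), so k ≡ 1·0 ≡ 0 (mod 4).
x = 8 + 21·0 = 8.

8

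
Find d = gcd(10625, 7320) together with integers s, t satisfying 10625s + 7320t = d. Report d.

5

Euclidean algorithm:
10625 = 1·7320 + 3305
7320 = 2·3305 + 710
3305 = 4·710 + 465
710 = 1·465 + 245
465 = 1·245 + 220
245 = 1·220 + 25
220 = 8·25 + 20
25 = 1·20 + 5
20 = 4·5 + 0
gcd(10625, 7320) = 5.
Express as a combination:
5 = 25 − 20
5 = −220 + 9·25
5 = 9·245 − 10·220
5 = −10·465 + 19·245
5 = 19·710 − 29·465
5 = −29·3305 + 135·710
5 = 135·7320 − 299·3305
5 = −299·10625 + 434·7320
So 5 = (-299)·10625 + (434)·7320.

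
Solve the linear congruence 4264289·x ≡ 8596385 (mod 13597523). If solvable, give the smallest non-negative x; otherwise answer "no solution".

First find gcd(4264289, 13597523):
13597523 = 3*4264289 + 804656
4264289 = 5*804656 + 241009
804656 = 3*241009 + 81629
241009 = 2*81629 + 77751
81629 = 1*77751 + 3878
77751 = 20*3878 + 191
3878 = 20*191 + 58
191 = 3*58 + 17
58 = 3*17 + 7
17 = 2*7 + 3
7 = 2*3 + 1
3 = 3*1 + 0
gcd = 1, so a unique solution mod 13597523 exists.
Back-substitute for the Bézout coefficients:
1 = 7 − 2·3
1 = −2·17 + 5·7
1 = 5·58 − 17·17
1 = −17·191 + 56·58
1 = 56·3878 − 1137·191
1 = −1137·77751 + 22796·3878
1 = 22796·81629 − 23933·77751
1 = −23933·241009 + 70662·81629
1 = 70662·804656 − 235919·241009
1 = −235919·4264289 + 1250257·804656
1 = 1250257·13597523 − 3986690·4264289
So 4264289·(-3986690) ≡ 1 (mod 13597523), giving 4264289⁻¹ ≡ 9610833.
x ≡ 4264289⁻¹·8596385 ≡ 9610833·8596385 ≡ 6865935 (mod 13597523).

6865935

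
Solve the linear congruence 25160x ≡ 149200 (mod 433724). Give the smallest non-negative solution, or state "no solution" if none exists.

First find gcd(25160, 433724):
433724 = 17*25160 + 6004
25160 = 4*6004 + 1144
6004 = 5*1144 + 284
1144 = 4*284 + 8
284 = 35*8 + 4
8 = 2*4 + 0
gcd = 4 and 4 | 149200, so solutions exist. Divide through by 4: 6290x ≡ 37300 (mod 108431).
Now find 6290⁻¹ mod 108431:
108431 = 17·6290 + 1501
6290 = 4·1501 + 286
1501 = 5·286 + 71
286 = 4·71 + 2
71 = 35·2 + 1
2 = 2·1 + 0
Back-substitute:
1 = 71 − 35·2
1 = −35·286 + 141·71
1 = 141·1501 − 740·286
1 = −740·6290 + 3101·1501
1 = 3101·108431 − 53457·6290
So 6290·(-53457) ≡ 1 (mod 108431), i.e. 6290⁻¹ ≡ 54974.
Then x ≡ 54974·37300 ≡ 99990 (mod 108431); the smallest non-negative solution is x = 99990.

99990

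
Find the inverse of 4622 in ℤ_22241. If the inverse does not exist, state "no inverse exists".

18146

Run Euclid on (22241, 4622):
22241 = 4·4622 + 3753
4622 = 1·3753 + 869
3753 = 4·869 + 277
869 = 3·277 + 38
277 = 7·38 + 11
38 = 3·11 + 5
11 = 2·5 + 1
5 = 5·1 + 0
Since gcd(4622, 22241) = 1, back-substitute to write 1 as a combination:
1 = 11 − 2·5
1 = −2·38 + 7·11
1 = 7·277 − 51·38
1 = −51·869 + 160·277
1 = 160·3753 − 691·869
1 = −691·4622 + 851·3753
1 = 851·22241 − 4095·4622
So 4622·(-4095) ≡ 1 (mod 22241), and -4095 ≡ 18146 (mod 22241).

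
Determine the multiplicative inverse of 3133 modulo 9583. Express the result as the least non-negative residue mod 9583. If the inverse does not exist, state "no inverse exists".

1927

gcd(9583, 3133) by repeated division:
9583 = 3×3133 + 184
3133 = 17×184 + 5
184 = 36×5 + 4
5 = 1×4 + 1
4 = 4×1 + 0
gcd = 1, so the inverse exists. Back-substitute:
1 = 5 − 4
1 = −184 + 37·5
1 = 37·3133 − 630·184
1 = −630·9583 + 1927·3133
So 3133·1927 ≡ 1 (mod 9583).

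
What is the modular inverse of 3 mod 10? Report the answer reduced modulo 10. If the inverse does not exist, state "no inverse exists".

gcd(10, 3) by repeated division:
10 = 3*3 + 1
3 = 3*1 + 0
Since gcd(3, 10) = 1, back-substitute to write 1 as a combination:
1 = 10 − 3·3
So 3·(-3) ≡ 1 (mod 10), and -3 ≡ 7 (mod 10).

7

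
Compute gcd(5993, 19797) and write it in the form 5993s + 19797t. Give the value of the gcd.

1

Repeated division:
19797 = 3*5993 + 1818
5993 = 3*1818 + 539
1818 = 3*539 + 201
539 = 2*201 + 137
201 = 1*137 + 64
137 = 2*64 + 9
64 = 7*9 + 1
9 = 9*1 + 0
gcd(5993, 19797) = 1.
Working backward:
1 = 64 − 7·9
1 = −7·137 + 15·64
1 = 15·201 − 22·137
1 = −22·539 + 59·201
1 = 59·1818 − 199·539
1 = −199·5993 + 656·1818
1 = 656·19797 − 2167·5993
So 1 = (656)·19797 + (-2167)·5993.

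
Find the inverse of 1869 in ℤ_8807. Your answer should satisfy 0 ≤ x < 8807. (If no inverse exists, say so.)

gcd(8807, 1869) by repeated division:
8807 = 4×1869 + 1331
1869 = 1×1331 + 538
1331 = 2×538 + 255
538 = 2×255 + 28
255 = 9×28 + 3
28 = 9×3 + 1
3 = 3×1 + 0
The gcd is 1. Working backward:
1 = 28 − 9·3
1 = −9·255 + 82·28
1 = 82·538 − 173·255
1 = −173·1331 + 428·538
1 = 428·1869 − 601·1331
1 = −601·8807 + 2832·1869
So 1869·2832 ≡ 1 (mod 8807).

2832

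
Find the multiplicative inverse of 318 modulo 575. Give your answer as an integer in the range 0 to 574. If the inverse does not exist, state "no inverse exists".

Apply the Euclidean algorithm to 575 and 318:
575 = 1*318 + 257
318 = 1*257 + 61
257 = 4*61 + 13
61 = 4*13 + 9
13 = 1*9 + 4
9 = 2*4 + 1
4 = 4*1 + 0
Since gcd(318, 575) = 1, back-substitute to write 1 as a combination:
1 = 9 − 2·4
1 = −2·13 + 3·9
1 = 3·61 − 14·13
1 = −14·257 + 59·61
1 = 59·318 − 73·257
1 = −73·575 + 132·318
So 318·132 ≡ 1 (mod 575).

132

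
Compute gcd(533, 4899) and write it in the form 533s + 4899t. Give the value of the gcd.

1

Euclidean algorithm:
4899 = 9*533 + 102
533 = 5*102 + 23
102 = 4*23 + 10
23 = 2*10 + 3
10 = 3*3 + 1
3 = 3*1 + 0
gcd(533, 4899) = 1.
Working backward:
1 = 10 − 3·3
1 = −3·23 + 7·10
1 = 7·102 − 31·23
1 = −31·533 + 162·102
1 = 162·4899 − 1489·533
So 1 = (162)·4899 + (-1489)·533.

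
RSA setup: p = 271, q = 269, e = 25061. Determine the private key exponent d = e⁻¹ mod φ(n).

40781

φ(n) = (p−1)(q−1) = 270·268 = 72360.
Need d with 25061·d ≡ 1 (mod 72360). Apply the extended Euclidean algorithm:
72360 = 2·25061 + 22238
25061 = 1·22238 + 2823
22238 = 7·2823 + 2477
2823 = 1·2477 + 346
2477 = 7·346 + 55
346 = 6·55 + 16
55 = 3·16 + 7
16 = 2·7 + 2
7 = 3·2 + 1
2 = 2·1 + 0
Back-substitute:
1 = 7 − 3·2
1 = −3·16 + 7·7
1 = 7·55 − 24·16
1 = −24·346 + 151·55
1 = 151·2477 − 1081·346
1 = −1081·2823 + 1232·2477
1 = 1232·22238 − 9705·2823
1 = −9705·25061 + 10937·22238
1 = 10937·72360 − 31579·25061
So 25061·(-31579) ≡ 1 (mod 72360), hence d ≡ -31579 ≡ 40781 (mod 72360).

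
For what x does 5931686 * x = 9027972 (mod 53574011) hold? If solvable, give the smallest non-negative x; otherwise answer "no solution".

36064156

First find gcd(5931686, 53574011):
53574011 = 9×5931686 + 188837
5931686 = 31×188837 + 77739
188837 = 2×77739 + 33359
77739 = 2×33359 + 11021
33359 = 3×11021 + 296
11021 = 37×296 + 69
296 = 4×69 + 20
69 = 3×20 + 9
20 = 2×9 + 2
9 = 4×2 + 1
2 = 2×1 + 0
gcd = 1, so a unique solution mod 53574011 exists.
Back-substitute for the Bézout coefficients:
1 = 9 − 4·2
1 = −4·20 + 9·9
1 = 9·69 − 31·20
1 = −31·296 + 133·69
1 = 133·11021 − 4952·296
1 = −4952·33359 + 14989·11021
1 = 14989·77739 − 34930·33359
1 = −34930·188837 + 84849·77739
1 = 84849·5931686 − 2665249·188837
1 = −2665249·53574011 + 24072090·5931686
So 5931686·(24072090) ≡ 1 (mod 53574011), giving 5931686⁻¹ ≡ 24072090.
x ≡ 5931686⁻¹·9027972 ≡ 24072090·9027972 ≡ 36064156 (mod 53574011).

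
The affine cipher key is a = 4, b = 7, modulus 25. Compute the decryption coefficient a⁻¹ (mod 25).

19

gcd(25, 4) by repeated division:
25 = 6×4 + 1
4 = 4×1 + 0
Since gcd(4, 25) = 1, back-substitute to write 1 as a combination:
1 = 25 − 6·4
So 4·(-6) ≡ 1 (mod 25), and -6 ≡ 19 (mod 25).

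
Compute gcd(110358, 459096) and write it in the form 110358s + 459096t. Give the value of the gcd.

6

Apply Euclid's algorithm to 459096 and 110358:
459096 = 4·110358 + 17664
110358 = 6·17664 + 4374
17664 = 4·4374 + 168
4374 = 26·168 + 6
168 = 28·6 + 0
gcd(110358, 459096) = 6.
Express as a combination:
6 = 4374 − 26·168
6 = −26·17664 + 105·4374
6 = 105·110358 − 656·17664
6 = −656·459096 + 2729·110358
So 6 = (-656)·459096 + (2729)·110358.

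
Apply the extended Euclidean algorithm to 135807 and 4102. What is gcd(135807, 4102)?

7

Apply Euclid's algorithm to 135807 and 4102:
135807 = 33*4102 + 441
4102 = 9*441 + 133
441 = 3*133 + 42
133 = 3*42 + 7
42 = 6*7 + 0
gcd(135807, 4102) = 7.
Express as a combination:
7 = 133 − 3·42
7 = −3·441 + 10·133
7 = 10·4102 − 93·441
7 = −93·135807 + 3079·4102
So 7 = (-93)·135807 + (3079)·4102.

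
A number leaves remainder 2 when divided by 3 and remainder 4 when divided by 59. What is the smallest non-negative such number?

Write x = 2 + 3·k. Then 3·k ≡ 4 − 2 ≡ 2 (mod 59).
Need 3⁻¹ mod 59. Extended Euclid on (59, 3):
59 = 19*3 + 2
3 = 1*2 + 1
2 = 2*1 + 0
Back-substitute:
1 = 3 − 2
1 = −59 + 20·3
3⁻¹ ≡ 20 (mod 59), so k ≡ 20·2 ≡ 40 (mod 59).
x = 2 + 3·40 = 122.

122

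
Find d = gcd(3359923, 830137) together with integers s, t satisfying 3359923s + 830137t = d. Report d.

Apply Euclid's algorithm to 3359923 and 830137:
3359923 = 4*830137 + 39375
830137 = 21*39375 + 3262
39375 = 12*3262 + 231
3262 = 14*231 + 28
231 = 8*28 + 7
28 = 4*7 + 0
gcd(3359923, 830137) = 7.
Back-substituting:
7 = 231 − 8·28
7 = −8·3262 + 113·231
7 = 113·39375 − 1364·3262
7 = −1364·830137 + 28757·39375
7 = 28757·3359923 − 116392·830137
So 7 = (28757)·3359923 + (-116392)·830137.

7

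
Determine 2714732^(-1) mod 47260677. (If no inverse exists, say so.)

45582296

gcd(47260677, 2714732) by repeated division:
47260677 = 17×2714732 + 1110233
2714732 = 2×1110233 + 494266
1110233 = 2×494266 + 121701
494266 = 4×121701 + 7462
121701 = 16×7462 + 2309
7462 = 3×2309 + 535
2309 = 4×535 + 169
535 = 3×169 + 28
169 = 6×28 + 1
28 = 28×1 + 0
The gcd is 1. Working backward:
1 = 169 − 6·28
1 = −6·535 + 19·169
1 = 19·2309 − 82·535
1 = −82·7462 + 265·2309
1 = 265·121701 − 4322·7462
1 = −4322·494266 + 17553·121701
1 = 17553·1110233 − 39428·494266
1 = −39428·2714732 + 96409·1110233
1 = 96409·47260677 − 1678381·2714732
Hence 2714732⁻¹ ≡ -1678381 ≡ 45582296 (mod 47260677).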